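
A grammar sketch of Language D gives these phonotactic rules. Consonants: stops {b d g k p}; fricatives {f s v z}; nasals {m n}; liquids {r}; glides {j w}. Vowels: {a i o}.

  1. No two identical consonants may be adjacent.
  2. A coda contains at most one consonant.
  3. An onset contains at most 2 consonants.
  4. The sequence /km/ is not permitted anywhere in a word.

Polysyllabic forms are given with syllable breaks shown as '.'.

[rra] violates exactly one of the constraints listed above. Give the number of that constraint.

[rra]: adjacent identical consonants /rr/.
This is a violation of constraint 1: "No two identical consonants may be adjacent."
The remaining constraints (2, 3, 4) are satisfied.

1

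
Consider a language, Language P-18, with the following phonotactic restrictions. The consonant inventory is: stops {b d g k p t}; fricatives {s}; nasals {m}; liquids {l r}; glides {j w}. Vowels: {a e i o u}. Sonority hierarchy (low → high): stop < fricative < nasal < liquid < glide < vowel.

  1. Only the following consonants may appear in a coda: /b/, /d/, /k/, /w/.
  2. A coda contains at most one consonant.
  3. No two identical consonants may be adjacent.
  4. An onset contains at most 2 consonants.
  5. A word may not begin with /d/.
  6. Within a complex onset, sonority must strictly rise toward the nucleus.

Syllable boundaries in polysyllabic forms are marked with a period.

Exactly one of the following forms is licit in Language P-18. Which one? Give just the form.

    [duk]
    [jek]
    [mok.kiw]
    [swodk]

[duk] — violates constraint 5: word begins with /d/ → illicit
[jek] — σ1 onset /j/, coda /k/ ok → licit
[mok.kiw] — violates constraint 3: adjacent identical consonants /kk/ → illicit
[swodk] — violates constraint 2: syllable 1 coda /dk/ has 2 consonants (> 1) → illicit

[jek]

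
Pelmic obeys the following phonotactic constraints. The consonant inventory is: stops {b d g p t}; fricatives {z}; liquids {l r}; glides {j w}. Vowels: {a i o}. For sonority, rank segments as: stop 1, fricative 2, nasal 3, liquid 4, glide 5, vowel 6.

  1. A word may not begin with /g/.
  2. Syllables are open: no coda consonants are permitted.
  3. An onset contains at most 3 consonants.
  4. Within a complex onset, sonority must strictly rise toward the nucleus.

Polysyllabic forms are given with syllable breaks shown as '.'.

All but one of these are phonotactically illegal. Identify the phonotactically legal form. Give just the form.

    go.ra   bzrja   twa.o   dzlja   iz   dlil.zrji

go.ra — violates constraint 1: word begins with /g/ → phonotactically illegal
bzrja — violates constraint 3: syllable 1 onset /bzrj/ has 4 consonants (> 3) → phonotactically illegal
twa.o — σ1 onset /tw/ (1→5 rises), coda /∅/ ok; σ2 onset /∅/, coda /∅/ ok → phonotactically legal
dzlja — violates constraint 3: syllable 1 onset /dzlj/ has 4 consonants (> 3) → phonotactically illegal
iz — violates constraint 2: syllable 1 coda /z/ has 1 consonant (> 0) → phonotactically illegal
dlil.zrji — violates constraint 2: syllable 1 coda /l/ has 1 consonant (> 0) → phonotactically illegal

twa.o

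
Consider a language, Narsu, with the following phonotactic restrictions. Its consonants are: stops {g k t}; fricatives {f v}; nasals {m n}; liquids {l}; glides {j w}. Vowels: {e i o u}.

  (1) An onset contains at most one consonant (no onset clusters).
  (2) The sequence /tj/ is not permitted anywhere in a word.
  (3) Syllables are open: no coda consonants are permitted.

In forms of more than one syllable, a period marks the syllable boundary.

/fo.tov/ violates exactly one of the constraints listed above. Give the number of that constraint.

/fo.tov/: syllable 2 coda /v/ has 1 consonant (> 0).
This is a violation of constraint 3: "Syllables are open: no coda consonants are permitted."
The remaining constraints (1, 2) are satisfied.

3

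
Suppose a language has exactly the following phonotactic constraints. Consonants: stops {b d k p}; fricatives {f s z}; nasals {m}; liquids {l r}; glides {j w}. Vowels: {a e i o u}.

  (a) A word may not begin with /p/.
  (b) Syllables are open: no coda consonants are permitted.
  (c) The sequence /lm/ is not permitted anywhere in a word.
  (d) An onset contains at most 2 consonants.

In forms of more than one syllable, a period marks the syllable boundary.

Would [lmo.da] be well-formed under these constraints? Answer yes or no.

[lmo.da] — violates constraint (c): contains banned sequence /lm/ → ill-formed

no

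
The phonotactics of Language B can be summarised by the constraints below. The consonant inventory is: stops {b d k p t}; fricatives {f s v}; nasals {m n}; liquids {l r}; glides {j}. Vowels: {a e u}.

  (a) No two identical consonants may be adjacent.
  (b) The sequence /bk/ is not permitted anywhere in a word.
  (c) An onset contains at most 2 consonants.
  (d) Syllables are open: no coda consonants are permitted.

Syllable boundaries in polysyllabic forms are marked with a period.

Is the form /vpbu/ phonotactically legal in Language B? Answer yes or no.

/vpbu/ — violates constraint (c): syllable 1 onset /vpb/ has 3 consonants (> 2) → phonotactically illegal

no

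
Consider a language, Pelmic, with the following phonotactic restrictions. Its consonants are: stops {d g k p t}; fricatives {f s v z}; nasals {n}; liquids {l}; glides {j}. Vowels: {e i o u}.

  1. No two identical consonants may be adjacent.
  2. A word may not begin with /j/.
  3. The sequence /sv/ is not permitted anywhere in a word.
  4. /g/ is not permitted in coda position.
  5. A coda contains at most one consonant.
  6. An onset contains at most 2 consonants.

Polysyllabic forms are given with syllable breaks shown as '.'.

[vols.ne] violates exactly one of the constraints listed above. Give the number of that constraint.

5

[vols.ne]: syllable 1 coda /ls/ has 2 consonants (> 1).
This is a violation of constraint 5: "A coda contains at most one consonant."
The remaining constraints (1, 2, 3, 4, 6) are satisfied.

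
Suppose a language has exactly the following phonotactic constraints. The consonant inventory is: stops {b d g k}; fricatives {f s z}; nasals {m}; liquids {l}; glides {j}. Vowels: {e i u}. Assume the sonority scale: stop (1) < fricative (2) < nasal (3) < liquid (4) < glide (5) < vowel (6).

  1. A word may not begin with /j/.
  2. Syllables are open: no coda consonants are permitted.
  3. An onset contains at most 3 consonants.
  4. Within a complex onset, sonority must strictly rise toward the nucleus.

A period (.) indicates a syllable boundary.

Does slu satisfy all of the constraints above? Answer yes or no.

slu — σ1 onset /sl/ (2→4 rises), coda /∅/ ok → well-formed

yes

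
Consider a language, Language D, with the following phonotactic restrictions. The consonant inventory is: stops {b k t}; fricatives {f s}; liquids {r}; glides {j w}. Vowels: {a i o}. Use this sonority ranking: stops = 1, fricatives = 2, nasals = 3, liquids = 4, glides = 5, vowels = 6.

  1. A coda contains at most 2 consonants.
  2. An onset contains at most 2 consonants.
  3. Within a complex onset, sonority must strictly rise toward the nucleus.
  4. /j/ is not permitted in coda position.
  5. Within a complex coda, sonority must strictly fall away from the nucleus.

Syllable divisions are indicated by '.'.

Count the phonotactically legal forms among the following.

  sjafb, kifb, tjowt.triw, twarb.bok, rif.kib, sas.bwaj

5

sjafb — σ1 onset /sj/ (2→5 rises), coda /fb/ (2→1 falls) ok → phonotactically legal
kifb — σ1 onset /k/, coda /fb/ (2→1 falls) ok → phonotactically legal
tjowt.triw — σ1 onset /tj/ (1→5 rises), coda /wt/ (5→1 falls) ok; σ2 onset /tr/ (1→4 rises), coda /w/ ok → phonotactically legal
twarb.bok — σ1 onset /tw/ (1→5 rises), coda /rb/ (4→1 falls) ok; σ2 onset /b/, coda /k/ ok → phonotactically legal
rif.kib — σ1 onset /r/, coda /f/ ok; σ2 onset /k/, coda /b/ ok → phonotactically legal
sas.bwaj — violates constraint 4: syllable 2 coda contains /j/ → phonotactically illegal
Phonotactically legal: sjafb, kifb, tjowt.triw, twarb.bok, rif.kib → 5.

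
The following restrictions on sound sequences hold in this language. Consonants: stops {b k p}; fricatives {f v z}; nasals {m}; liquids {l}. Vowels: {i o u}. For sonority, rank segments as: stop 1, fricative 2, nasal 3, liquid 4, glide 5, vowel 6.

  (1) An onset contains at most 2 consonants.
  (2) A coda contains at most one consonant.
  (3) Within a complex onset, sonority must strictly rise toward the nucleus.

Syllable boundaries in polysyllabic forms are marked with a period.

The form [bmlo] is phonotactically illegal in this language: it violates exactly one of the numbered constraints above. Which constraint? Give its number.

[bmlo]: syllable 1 onset /bml/ has 3 consonants (> 2).
This is a violation of constraint 1: "An onset contains at most 2 consonants."
The remaining constraints (2, 3) are satisfied.

1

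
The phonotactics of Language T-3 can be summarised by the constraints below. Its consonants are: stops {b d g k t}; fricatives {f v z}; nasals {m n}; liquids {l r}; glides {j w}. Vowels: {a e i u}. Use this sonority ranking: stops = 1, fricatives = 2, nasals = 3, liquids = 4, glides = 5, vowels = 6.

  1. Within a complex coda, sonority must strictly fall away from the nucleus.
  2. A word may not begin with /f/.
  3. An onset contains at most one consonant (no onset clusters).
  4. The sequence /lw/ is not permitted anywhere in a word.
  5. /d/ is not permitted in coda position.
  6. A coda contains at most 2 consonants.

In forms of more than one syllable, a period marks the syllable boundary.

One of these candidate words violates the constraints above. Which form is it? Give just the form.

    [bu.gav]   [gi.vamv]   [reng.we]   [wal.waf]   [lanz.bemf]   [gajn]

[bu.gav] — σ1 onset /b/, coda /∅/ ok; σ2 onset /g/, coda /v/ ok → phonotactically legal
[gi.vamv] — σ1 onset /g/, coda /∅/ ok; σ2 onset /v/, coda /mv/ (3→2 falls) ok → phonotactically legal
[reng.we] — σ1 onset /r/, coda /ng/ (3→1 falls) ok; σ2 onset /w/, coda /∅/ ok → phonotactically legal
[wal.waf] — violates constraint 4: contains banned sequence /lw/ → phonotactically illegal
[lanz.bemf] — σ1 onset /l/, coda /nz/ (3→2 falls) ok; σ2 onset /b/, coda /mf/ (3→2 falls) ok → phonotactically legal
[gajn] — σ1 onset /g/, coda /jn/ (5→3 falls) ok → phonotactically legal

[wal.waf]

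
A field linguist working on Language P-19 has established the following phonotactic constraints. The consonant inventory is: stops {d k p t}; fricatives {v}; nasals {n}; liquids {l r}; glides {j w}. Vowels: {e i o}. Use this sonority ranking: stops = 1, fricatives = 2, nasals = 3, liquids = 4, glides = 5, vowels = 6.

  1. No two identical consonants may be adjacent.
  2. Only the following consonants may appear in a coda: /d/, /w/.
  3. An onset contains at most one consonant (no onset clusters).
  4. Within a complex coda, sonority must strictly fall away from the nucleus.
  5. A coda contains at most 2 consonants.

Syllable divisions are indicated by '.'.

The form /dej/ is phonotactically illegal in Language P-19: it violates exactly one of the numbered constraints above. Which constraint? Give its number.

2

/dej/: syllable 1 coda contains /j/, which is not a licensed coda consonant.
This is a violation of constraint 2: "Only the following consonants may appear in a coda: /d/, /w/."
The remaining constraints (1, 3, 4, 5) are satisfied.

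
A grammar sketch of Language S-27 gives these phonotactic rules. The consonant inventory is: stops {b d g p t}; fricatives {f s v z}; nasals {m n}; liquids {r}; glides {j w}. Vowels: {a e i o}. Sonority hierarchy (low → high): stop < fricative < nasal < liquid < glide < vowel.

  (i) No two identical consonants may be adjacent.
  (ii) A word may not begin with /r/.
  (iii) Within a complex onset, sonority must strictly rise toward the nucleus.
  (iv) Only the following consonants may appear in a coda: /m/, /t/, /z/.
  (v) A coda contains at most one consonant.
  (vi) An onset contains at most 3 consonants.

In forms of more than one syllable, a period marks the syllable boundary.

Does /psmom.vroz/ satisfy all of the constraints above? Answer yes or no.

/psmom.vroz/ — σ1 onset /psm/ (1→2→3 rises), coda /m/ ok; σ2 onset /vr/ (2→4 rises), coda /z/ ok → licit

yes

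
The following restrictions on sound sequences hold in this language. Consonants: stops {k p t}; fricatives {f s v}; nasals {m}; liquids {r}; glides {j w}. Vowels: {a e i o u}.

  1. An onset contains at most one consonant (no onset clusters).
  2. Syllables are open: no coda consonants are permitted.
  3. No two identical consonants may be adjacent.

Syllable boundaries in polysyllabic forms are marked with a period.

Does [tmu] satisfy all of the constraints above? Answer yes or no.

no

[tmu] — violates constraint 1: syllable 1 onset /tm/ has 2 consonants (> 1) → phonotactically illegal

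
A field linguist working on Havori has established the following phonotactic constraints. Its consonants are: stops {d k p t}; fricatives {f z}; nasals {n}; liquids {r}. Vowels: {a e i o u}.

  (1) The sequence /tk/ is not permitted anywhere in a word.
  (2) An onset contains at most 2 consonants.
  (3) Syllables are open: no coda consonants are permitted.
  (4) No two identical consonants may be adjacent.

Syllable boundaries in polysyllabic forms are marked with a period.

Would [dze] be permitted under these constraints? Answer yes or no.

[dze] — σ1 onset /dz/ (2C), coda /∅/ ok → permitted

yes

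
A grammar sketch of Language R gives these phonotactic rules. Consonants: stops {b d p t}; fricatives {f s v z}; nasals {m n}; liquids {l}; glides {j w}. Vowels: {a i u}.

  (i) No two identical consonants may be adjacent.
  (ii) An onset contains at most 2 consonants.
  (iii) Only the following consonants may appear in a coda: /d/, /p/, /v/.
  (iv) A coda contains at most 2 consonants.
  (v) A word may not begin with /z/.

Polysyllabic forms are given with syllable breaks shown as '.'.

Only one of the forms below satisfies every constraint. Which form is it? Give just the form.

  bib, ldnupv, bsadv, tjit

bib — violates constraint (iii): syllable 1 coda contains /b/, which is not a licensed coda consonant → ill-formed
ldnupv — violates constraint (ii): syllable 1 onset /ldn/ has 3 consonants (> 2) → ill-formed
bsadv — σ1 onset /bs/ (2C), coda /dv/ (2C) ok → well-formed
tjit — violates constraint (iii): syllable 1 coda contains /t/, which is not a licensed coda consonant → ill-formed

bsadv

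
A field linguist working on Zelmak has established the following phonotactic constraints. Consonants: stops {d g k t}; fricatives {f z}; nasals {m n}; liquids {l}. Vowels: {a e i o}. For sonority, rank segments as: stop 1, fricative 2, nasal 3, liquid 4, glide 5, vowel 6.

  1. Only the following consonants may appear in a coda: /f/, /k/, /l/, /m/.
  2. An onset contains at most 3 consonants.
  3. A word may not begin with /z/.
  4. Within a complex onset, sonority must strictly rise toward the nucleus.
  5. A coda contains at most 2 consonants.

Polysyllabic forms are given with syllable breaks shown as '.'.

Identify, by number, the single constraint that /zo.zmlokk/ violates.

3

/zo.zmlokk/: word begins with /z/.
This is a violation of constraint 3: "A word may not begin with /z/."
The remaining constraints (1, 2, 4, 5) are satisfied.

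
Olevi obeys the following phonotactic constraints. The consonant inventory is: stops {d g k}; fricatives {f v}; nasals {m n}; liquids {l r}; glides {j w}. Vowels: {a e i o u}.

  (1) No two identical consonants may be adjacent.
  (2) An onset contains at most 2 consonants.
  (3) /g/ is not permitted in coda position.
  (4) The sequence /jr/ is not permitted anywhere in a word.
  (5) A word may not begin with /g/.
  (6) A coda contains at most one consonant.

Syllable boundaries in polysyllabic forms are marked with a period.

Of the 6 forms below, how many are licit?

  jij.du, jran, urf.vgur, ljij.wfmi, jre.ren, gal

jij.du — σ1 onset /j/, coda /j/ ok; σ2 onset /d/, coda /∅/ ok → licit
jran — violates constraint 4: contains banned sequence /jr/ → illicit
urf.vgur — violates constraint 6: syllable 1 coda /rf/ has 2 consonants (> 1) → illicit
ljij.wfmi — violates constraint 2: syllable 2 onset /wfm/ has 3 consonants (> 2) → illicit
jre.ren — violates constraint 4: contains banned sequence /jr/ → illicit
gal — violates constraint 5: word begins with /g/ → illicit
Licit: jij.du → 1.

1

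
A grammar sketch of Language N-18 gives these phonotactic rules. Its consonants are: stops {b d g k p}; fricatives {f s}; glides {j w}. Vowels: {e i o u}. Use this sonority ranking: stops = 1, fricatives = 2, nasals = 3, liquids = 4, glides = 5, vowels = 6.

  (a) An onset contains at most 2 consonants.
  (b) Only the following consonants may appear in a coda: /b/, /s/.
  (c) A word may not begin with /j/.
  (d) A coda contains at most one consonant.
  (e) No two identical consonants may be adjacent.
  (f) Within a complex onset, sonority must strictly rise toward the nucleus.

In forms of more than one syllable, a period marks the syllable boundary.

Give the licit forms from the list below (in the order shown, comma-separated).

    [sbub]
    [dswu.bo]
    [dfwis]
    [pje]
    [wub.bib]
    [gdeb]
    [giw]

[sbub] — violates constraint (f): syllable 1 onset /sb/: /s/ (fricative, 2) → /b/ (stop, 1) does not rise → illicit
[dswu.bo] — violates constraint (a): syllable 1 onset /dsw/ has 3 consonants (> 2) → illicit
[dfwis] — violates constraint (a): syllable 1 onset /dfw/ has 3 consonants (> 2) → illicit
[pje] — σ1 onset /pj/ (1→5 rises), coda /∅/ ok → licit
[wub.bib] — violates constraint (e): adjacent identical consonants /bb/ → illicit
[gdeb] — violates constraint (f): syllable 1 onset /gd/: /g/ (stop, 1) → /d/ (stop, 1) does not rise → illicit
[giw] — violates constraint (b): syllable 1 coda contains /w/, which is not a licensed coda consonant → illicit

[pje]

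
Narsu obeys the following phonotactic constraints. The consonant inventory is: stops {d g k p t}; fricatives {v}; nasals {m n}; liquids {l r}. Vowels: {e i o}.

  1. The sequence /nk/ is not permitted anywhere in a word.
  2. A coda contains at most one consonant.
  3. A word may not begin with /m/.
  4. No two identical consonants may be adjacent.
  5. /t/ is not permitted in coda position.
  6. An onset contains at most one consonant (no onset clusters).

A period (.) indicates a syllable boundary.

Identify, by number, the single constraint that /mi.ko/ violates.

3

/mi.ko/: word begins with /m/.
This is a violation of constraint 3: "A word may not begin with /m/."
The remaining constraints (1, 2, 4, 5, 6) are satisfied.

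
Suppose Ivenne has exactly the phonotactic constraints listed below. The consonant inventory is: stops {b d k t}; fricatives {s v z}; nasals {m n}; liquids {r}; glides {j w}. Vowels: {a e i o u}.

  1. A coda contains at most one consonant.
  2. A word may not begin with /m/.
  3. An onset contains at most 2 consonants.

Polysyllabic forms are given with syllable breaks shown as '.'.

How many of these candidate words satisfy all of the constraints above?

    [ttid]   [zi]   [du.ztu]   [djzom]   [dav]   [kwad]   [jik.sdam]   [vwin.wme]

[ttid] — σ1 onset /tt/ (2C), coda /d/ ok → licit
[zi] — σ1 onset /z/, coda /∅/ ok → licit
[du.ztu] — σ1 onset /d/, coda /∅/ ok; σ2 onset /zt/ (2C), coda /∅/ ok → licit
[djzom] — violates constraint 3: syllable 1 onset /djz/ has 3 consonants (> 2) → illicit
[dav] — σ1 onset /d/, coda /v/ ok → licit
[kwad] — σ1 onset /kw/ (2C), coda /d/ ok → licit
[jik.sdam] — σ1 onset /j/, coda /k/ ok; σ2 onset /sd/ (2C), coda /m/ ok → licit
[vwin.wme] — σ1 onset /vw/ (2C), coda /n/ ok; σ2 onset /wm/ (2C), coda /∅/ ok → licit
Licit: [ttid], [zi], [du.ztu], [dav], [kwad], [jik.sdam], [vwin.wme] → 7.

7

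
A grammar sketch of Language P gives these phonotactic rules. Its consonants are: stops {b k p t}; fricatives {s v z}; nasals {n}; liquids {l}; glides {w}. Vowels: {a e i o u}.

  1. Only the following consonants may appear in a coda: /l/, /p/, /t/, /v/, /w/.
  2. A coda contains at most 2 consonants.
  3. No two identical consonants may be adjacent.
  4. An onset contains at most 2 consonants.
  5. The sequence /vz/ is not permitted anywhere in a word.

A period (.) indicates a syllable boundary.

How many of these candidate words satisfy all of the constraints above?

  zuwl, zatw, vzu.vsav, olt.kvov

zuwl — σ1 onset /z/, coda /wl/ (2C) ok → well-formed
zatw — σ1 onset /z/, coda /tw/ (2C) ok → well-formed
vzu.vsav — violates constraint 5: contains banned sequence /vz/ → ill-formed
olt.kvov — σ1 onset /∅/, coda /lt/ (2C) ok; σ2 onset /kv/ (2C), coda /v/ ok → well-formed
Well-formed: zuwl, zatw, olt.kvov → 3.

3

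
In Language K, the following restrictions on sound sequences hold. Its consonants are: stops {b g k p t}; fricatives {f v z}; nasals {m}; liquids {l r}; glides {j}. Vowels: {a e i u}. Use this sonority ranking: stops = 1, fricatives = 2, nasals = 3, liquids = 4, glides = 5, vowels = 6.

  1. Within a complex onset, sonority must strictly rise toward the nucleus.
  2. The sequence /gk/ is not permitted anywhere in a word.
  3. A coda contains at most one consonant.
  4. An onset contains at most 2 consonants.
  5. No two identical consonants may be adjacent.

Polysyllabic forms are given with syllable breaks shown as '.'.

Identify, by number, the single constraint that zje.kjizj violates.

3

zje.kjizj: syllable 2 coda /zj/ has 2 consonants (> 1).
This is a violation of constraint 3: "A coda contains at most one consonant."
The remaining constraints (1, 2, 4, 5) are satisfied.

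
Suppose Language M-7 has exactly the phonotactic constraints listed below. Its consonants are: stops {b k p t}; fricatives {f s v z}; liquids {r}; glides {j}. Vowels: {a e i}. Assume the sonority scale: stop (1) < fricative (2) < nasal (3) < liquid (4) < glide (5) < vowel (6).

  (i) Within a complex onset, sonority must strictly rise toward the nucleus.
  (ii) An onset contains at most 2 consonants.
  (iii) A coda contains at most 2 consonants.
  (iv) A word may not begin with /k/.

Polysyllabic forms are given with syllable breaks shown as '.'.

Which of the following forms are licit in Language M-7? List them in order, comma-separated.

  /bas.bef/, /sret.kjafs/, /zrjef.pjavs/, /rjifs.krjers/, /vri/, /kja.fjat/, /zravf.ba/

/bas.bef/ — σ1 onset /b/, coda /s/ ok; σ2 onset /b/, coda /f/ ok → licit
/sret.kjafs/ — σ1 onset /sr/ (2→4 rises), coda /t/ ok; σ2 onset /kj/ (1→5 rises), coda /fs/ (2C) ok → licit
/zrjef.pjavs/ — violates constraint (ii): syllable 1 onset /zrj/ has 3 consonants (> 2) → illicit
/rjifs.krjers/ — violates constraint (ii): syllable 2 onset /krj/ has 3 consonants (> 2) → illicit
/vri/ — σ1 onset /vr/ (2→4 rises), coda /∅/ ok → licit
/kja.fjat/ — violates constraint (iv): word begins with /k/ → illicit
/zravf.ba/ — σ1 onset /zr/ (2→4 rises), coda /vf/ (2C) ok; σ2 onset /b/, coda /∅/ ok → licit

/bas.bef/, /sret.kjafs/, /vri/, /zravf.ba/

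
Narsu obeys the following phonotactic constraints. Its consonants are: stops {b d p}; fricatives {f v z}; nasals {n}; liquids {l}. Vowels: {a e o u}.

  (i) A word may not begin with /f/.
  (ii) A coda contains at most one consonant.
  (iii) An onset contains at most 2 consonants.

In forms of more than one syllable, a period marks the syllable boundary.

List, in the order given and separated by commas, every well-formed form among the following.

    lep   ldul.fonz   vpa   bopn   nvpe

lep — σ1 onset /l/, coda /p/ ok → well-formed
ldul.fonz — violates constraint (ii): syllable 2 coda /nz/ has 2 consonants (> 1) → ill-formed
vpa — σ1 onset /vp/ (2C), coda /∅/ ok → well-formed
bopn — violates constraint (ii): syllable 1 coda /pn/ has 2 consonants (> 1) → ill-formed
nvpe — violates constraint (iii): syllable 1 onset /nvp/ has 3 consonants (> 2) → ill-formed

lep, vpa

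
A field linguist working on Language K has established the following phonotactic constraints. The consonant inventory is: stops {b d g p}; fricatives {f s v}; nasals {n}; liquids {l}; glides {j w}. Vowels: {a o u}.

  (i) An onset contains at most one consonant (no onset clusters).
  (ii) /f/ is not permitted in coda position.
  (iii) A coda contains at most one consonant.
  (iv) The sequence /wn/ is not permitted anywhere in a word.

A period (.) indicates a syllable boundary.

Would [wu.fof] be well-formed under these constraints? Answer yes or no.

[wu.fof] — violates constraint (ii): syllable 2 coda contains /f/ → ill-formed

no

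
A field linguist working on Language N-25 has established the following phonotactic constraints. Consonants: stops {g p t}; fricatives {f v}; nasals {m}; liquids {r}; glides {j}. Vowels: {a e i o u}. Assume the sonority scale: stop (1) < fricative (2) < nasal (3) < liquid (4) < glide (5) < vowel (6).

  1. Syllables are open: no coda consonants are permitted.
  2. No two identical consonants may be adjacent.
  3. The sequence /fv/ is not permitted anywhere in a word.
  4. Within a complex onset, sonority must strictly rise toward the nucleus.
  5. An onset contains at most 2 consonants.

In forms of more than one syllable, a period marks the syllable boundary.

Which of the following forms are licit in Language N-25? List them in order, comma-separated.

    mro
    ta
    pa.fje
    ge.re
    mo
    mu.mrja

mro — σ1 onset /mr/ (3→4 rises), coda /∅/ ok → licit
ta — σ1 onset /t/, coda /∅/ ok → licit
pa.fje — σ1 onset /p/, coda /∅/ ok; σ2 onset /fj/ (2→5 rises), coda /∅/ ok → licit
ge.re — σ1 onset /g/, coda /∅/ ok; σ2 onset /r/, coda /∅/ ok → licit
mo — σ1 onset /m/, coda /∅/ ok → licit
mu.mrja — violates constraint 5: syllable 2 onset /mrj/ has 3 consonants (> 2) → illicit

mro, ta, pa.fje, ge.re, mo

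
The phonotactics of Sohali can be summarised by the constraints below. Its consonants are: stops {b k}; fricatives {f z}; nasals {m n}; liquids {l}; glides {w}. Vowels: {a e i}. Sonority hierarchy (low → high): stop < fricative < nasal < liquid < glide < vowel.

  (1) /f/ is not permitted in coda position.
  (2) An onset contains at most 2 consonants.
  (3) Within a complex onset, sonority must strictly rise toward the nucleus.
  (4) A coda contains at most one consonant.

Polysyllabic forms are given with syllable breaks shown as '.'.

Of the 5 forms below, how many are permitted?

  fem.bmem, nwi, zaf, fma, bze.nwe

fem.bmem — σ1 onset /f/, coda /m/ ok; σ2 onset /bm/ (1→3 rises), coda /m/ ok → permitted
nwi — σ1 onset /nw/ (3→5 rises), coda /∅/ ok → permitted
zaf — violates constraint 1: syllable 1 coda contains /f/ → not permitted
fma — σ1 onset /fm/ (2→3 rises), coda /∅/ ok → permitted
bze.nwe — σ1 onset /bz/ (1→2 rises), coda /∅/ ok; σ2 onset /nw/ (3→5 rises), coda /∅/ ok → permitted
Permitted: fem.bmem, nwi, fma, bze.nwe → 4.

4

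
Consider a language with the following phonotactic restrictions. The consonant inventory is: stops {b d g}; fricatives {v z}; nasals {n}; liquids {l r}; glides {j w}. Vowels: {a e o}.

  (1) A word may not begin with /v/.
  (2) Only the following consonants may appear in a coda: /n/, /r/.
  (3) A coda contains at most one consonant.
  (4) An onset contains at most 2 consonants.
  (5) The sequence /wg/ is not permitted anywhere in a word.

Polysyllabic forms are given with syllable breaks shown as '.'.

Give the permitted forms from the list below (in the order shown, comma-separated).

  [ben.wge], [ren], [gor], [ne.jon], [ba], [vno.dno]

[ren], [gor], [ne.jon], [ba]

[ben.wge] — violates constraint 5: contains banned sequence /wg/ → not permitted
[ren] — σ1 onset /r/, coda /n/ ok → permitted
[gor] — σ1 onset /g/, coda /r/ ok → permitted
[ne.jon] — σ1 onset /n/, coda /∅/ ok; σ2 onset /j/, coda /n/ ok → permitted
[ba] — σ1 onset /b/, coda /∅/ ok → permitted
[vno.dno] — violates constraint 1: word begins with /v/ → not permitted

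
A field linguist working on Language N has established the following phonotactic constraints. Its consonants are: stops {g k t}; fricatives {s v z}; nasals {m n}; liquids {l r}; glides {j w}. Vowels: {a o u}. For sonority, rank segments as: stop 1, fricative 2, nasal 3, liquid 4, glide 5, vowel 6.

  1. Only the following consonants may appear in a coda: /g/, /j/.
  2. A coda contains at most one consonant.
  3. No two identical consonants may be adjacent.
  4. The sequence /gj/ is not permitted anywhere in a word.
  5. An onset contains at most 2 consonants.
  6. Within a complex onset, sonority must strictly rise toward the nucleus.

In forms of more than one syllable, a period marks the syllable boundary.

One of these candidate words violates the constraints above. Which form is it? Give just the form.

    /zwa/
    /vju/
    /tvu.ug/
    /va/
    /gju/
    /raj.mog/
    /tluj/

/zwa/ — σ1 onset /zw/ (2→5 rises), coda /∅/ ok → licit
/vju/ — σ1 onset /vj/ (2→5 rises), coda /∅/ ok → licit
/tvu.ug/ — σ1 onset /tv/ (1→2 rises), coda /∅/ ok; σ2 onset /∅/, coda /g/ ok → licit
/va/ — σ1 onset /v/, coda /∅/ ok → licit
/gju/ — violates constraint 4: contains banned sequence /gj/ → illicit
/raj.mog/ — σ1 onset /r/, coda /j/ ok; σ2 onset /m/, coda /g/ ok → licit
/tluj/ — σ1 onset /tl/ (1→4 rises), coda /j/ ok → licit

/gju/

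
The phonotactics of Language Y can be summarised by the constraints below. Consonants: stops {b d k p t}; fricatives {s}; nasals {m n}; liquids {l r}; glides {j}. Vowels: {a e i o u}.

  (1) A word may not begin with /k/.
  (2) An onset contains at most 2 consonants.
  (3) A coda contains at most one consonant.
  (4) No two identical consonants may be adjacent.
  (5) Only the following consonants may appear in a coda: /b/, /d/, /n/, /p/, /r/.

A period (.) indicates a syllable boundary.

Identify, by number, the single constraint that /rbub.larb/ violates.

/rbub.larb/: syllable 2 coda /rb/ has 2 consonants (> 1).
This is a violation of constraint 3: "A coda contains at most one consonant."
The remaining constraints (1, 2, 4, 5) are satisfied.

3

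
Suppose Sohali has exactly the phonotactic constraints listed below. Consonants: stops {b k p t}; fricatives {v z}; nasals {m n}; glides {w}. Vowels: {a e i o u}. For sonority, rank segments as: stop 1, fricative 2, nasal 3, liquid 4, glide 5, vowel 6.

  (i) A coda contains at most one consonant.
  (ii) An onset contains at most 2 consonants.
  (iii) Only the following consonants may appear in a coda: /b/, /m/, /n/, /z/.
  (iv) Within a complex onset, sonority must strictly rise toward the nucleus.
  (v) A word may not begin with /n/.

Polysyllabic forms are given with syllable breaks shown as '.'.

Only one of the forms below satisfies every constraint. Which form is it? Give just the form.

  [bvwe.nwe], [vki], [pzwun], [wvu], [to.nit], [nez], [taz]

[taz]

[bvwe.nwe] — violates constraint (ii): syllable 1 onset /bvw/ has 3 consonants (> 2) → ill-formed
[vki] — violates constraint (iv): syllable 1 onset /vk/: /v/ (fricative, 2) → /k/ (stop, 1) does not rise → ill-formed
[pzwun] — violates constraint (ii): syllable 1 onset /pzw/ has 3 consonants (> 2) → ill-formed
[wvu] — violates constraint (iv): syllable 1 onset /wv/: /w/ (glide, 5) → /v/ (fricative, 2) does not rise → ill-formed
[to.nit] — violates constraint (iii): syllable 2 coda contains /t/, which is not a licensed coda consonant → ill-formed
[nez] — violates constraint (v): word begins with /n/ → ill-formed
[taz] — σ1 onset /t/, coda /z/ ok → well-formed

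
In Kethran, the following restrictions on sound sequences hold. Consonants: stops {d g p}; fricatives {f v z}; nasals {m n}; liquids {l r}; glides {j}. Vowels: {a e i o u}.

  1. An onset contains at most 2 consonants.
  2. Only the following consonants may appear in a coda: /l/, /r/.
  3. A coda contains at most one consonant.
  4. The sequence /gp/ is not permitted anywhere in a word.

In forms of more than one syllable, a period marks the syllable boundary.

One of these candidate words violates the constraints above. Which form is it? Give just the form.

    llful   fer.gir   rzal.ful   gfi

llful

llful — violates constraint 1: syllable 1 onset /llf/ has 3 consonants (> 2) → ill-formed
fer.gir — σ1 onset /f/, coda /r/ ok; σ2 onset /g/, coda /r/ ok → well-formed
rzal.ful — σ1 onset /rz/ (2C), coda /l/ ok; σ2 onset /f/, coda /l/ ok → well-formed
gfi — σ1 onset /gf/ (2C), coda /∅/ ok → well-formed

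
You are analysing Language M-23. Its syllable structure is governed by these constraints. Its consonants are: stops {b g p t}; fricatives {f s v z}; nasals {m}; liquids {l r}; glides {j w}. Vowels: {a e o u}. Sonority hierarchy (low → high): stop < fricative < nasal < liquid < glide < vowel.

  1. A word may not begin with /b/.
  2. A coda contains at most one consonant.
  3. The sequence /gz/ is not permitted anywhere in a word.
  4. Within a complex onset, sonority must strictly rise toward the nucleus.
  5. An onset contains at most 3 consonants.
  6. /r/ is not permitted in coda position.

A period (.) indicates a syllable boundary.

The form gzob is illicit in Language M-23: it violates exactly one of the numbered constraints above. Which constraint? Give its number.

3

gzob: contains banned sequence /gz/.
This is a violation of constraint 3: "The sequence /gz/ is not permitted anywhere in a word."
The remaining constraints (1, 2, 4, 5, 6) are satisfied.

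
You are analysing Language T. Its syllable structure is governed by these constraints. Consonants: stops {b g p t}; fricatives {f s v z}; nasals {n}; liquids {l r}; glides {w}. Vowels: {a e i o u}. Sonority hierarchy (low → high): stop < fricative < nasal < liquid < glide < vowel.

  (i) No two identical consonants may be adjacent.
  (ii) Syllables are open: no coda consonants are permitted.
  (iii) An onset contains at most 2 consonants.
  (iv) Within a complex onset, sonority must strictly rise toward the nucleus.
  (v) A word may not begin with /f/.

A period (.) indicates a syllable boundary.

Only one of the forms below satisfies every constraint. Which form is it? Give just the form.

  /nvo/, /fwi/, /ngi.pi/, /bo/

/bo/

/nvo/ — violates constraint (iv): syllable 1 onset /nv/: /n/ (nasal, 3) → /v/ (fricative, 2) does not rise → ill-formed
/fwi/ — violates constraint (v): word begins with /f/ → ill-formed
/ngi.pi/ — violates constraint (iv): syllable 1 onset /ng/: /n/ (nasal, 3) → /g/ (stop, 1) does not rise → ill-formed
/bo/ — σ1 onset /b/, coda /∅/ ok → well-formed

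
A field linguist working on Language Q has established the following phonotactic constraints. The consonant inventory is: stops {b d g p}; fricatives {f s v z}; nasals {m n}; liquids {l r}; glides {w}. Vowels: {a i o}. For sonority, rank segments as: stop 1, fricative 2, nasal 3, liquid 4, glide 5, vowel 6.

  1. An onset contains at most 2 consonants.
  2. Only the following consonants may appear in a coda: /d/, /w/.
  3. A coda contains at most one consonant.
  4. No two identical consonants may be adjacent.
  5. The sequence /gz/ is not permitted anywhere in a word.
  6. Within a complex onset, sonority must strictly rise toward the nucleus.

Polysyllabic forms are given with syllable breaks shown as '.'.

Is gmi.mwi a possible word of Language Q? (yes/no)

yes

gmi.mwi — σ1 onset /gm/ (1→3 rises), coda /∅/ ok; σ2 onset /mw/ (3→5 rises), coda /∅/ ok → phonotactically legal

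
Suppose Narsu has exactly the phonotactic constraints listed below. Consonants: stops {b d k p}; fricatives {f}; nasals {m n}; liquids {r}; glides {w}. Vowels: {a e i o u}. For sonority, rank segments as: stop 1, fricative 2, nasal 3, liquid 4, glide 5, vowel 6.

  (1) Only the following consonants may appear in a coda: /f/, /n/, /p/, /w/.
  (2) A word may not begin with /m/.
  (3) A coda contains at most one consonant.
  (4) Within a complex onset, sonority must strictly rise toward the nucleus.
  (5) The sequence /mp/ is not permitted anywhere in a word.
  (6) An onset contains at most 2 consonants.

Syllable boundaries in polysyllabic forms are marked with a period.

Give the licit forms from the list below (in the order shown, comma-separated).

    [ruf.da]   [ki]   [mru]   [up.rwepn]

[ruf.da], [ki]

[ruf.da] — σ1 onset /r/, coda /f/ ok; σ2 onset /d/, coda /∅/ ok → licit
[ki] — σ1 onset /k/, coda /∅/ ok → licit
[mru] — violates constraint 2: word begins with /m/ → illicit
[up.rwepn] — violates constraint 3: syllable 2 coda /pn/ has 2 consonants (> 1) → illicit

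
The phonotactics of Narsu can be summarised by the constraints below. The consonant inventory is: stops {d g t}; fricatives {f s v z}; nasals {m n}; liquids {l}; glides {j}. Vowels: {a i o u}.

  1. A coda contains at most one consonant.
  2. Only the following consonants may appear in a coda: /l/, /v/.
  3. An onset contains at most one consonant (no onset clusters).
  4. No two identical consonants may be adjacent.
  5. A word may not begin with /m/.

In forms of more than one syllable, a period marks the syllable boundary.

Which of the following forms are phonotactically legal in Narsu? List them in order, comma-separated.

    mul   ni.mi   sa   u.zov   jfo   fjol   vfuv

mul — violates constraint 5: word begins with /m/ → phonotactically illegal
ni.mi — σ1 onset /n/, coda /∅/ ok; σ2 onset /m/, coda /∅/ ok → phonotactically legal
sa — σ1 onset /s/, coda /∅/ ok → phonotactically legal
u.zov — σ1 onset /∅/, coda /∅/ ok; σ2 onset /z/, coda /v/ ok → phonotactically legal
jfo — violates constraint 3: syllable 1 onset /jf/ has 2 consonants (> 1) → phonotactically illegal
fjol — violates constraint 3: syllable 1 onset /fj/ has 2 consonants (> 1) → phonotactically illegal
vfuv — violates constraint 3: syllable 1 onset /vf/ has 2 consonants (> 1) → phonotactically illegal

ni.mi, sa, u.zov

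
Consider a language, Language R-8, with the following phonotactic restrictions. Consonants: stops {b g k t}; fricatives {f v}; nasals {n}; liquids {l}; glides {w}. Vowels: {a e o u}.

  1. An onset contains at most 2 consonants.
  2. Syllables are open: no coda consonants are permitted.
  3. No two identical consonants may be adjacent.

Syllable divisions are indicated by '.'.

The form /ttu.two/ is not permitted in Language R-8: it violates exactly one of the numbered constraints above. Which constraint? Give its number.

/ttu.two/: adjacent identical consonants /tt/.
This is a violation of constraint 3: "No two identical consonants may be adjacent."
The remaining constraints (1, 2) are satisfied.

3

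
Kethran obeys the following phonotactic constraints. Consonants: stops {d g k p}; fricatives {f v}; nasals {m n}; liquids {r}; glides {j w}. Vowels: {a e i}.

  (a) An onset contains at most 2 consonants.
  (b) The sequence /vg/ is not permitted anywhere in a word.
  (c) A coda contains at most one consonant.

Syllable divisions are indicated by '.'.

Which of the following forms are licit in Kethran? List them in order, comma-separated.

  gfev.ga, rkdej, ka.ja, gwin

ka.ja, gwin

gfev.ga — violates constraint (b): contains banned sequence /vg/ → illicit
rkdej — violates constraint (a): syllable 1 onset /rkd/ has 3 consonants (> 2) → illicit
ka.ja — σ1 onset /k/, coda /∅/ ok; σ2 onset /j/, coda /∅/ ok → licit
gwin — σ1 onset /gw/ (2C), coda /n/ ok → licit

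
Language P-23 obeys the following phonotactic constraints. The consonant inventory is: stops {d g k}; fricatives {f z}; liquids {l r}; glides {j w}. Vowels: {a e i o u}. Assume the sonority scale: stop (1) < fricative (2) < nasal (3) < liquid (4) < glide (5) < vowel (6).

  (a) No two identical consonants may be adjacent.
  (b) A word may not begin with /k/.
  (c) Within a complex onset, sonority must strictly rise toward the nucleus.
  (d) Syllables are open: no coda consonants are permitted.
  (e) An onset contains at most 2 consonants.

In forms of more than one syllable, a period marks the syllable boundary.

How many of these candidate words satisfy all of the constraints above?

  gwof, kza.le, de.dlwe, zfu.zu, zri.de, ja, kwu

2

gwof — violates constraint (d): syllable 1 coda /f/ has 1 consonant (> 0) → not permitted
kza.le — violates constraint (b): word begins with /k/ → not permitted
de.dlwe — violates constraint (e): syllable 2 onset /dlw/ has 3 consonants (> 2) → not permitted
zfu.zu — violates constraint (c): syllable 1 onset /zf/: /z/ (fricative, 2) → /f/ (fricative, 2) does not rise → not permitted
zri.de — σ1 onset /zr/ (2→4 rises), coda /∅/ ok; σ2 onset /d/, coda /∅/ ok → permitted
ja — σ1 onset /j/, coda /∅/ ok → permitted
kwu — violates constraint (b): word begins with /k/ → not permitted
Permitted: zri.de, ja → 2.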